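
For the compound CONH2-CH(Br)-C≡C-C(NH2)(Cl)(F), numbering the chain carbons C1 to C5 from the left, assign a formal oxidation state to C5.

+3

Bonds to more-electronegative neighbours contribute +1 each, bonds to H or metals contribute −1 each, and C–C bonds contribute 0.
C5 has one bond to C (0), one bond to N (+1), one bond to Cl (+1), one bond to F (+1).
Oxidation state = 0 + 1 + 1 + 1 = +3.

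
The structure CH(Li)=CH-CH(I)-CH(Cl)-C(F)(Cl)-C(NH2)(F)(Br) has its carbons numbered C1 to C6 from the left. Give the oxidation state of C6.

C6 has one bond to C (0), one bond to N (+1), one bond to F (+1), one bond to Br (+1).
Oxidation state = 0 + 1 + 1 + 1 = +3.

+3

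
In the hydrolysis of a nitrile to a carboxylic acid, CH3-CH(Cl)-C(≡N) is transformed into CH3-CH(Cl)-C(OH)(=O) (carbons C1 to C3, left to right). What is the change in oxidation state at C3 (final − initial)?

0

Before: C3 has 1 bond to C, 3 bonds to N → oxidation state +3.
After: C3 has 1 bond to C, 3 bonds to O → oxidation state +3.
Δ = +3 − (+3) = 0, so no net redox change at C3.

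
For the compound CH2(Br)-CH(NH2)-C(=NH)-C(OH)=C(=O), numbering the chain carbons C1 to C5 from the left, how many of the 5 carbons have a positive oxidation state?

3

Tallying each carbon's bonds:
C1: 1C, 2H, 1Br → 0 − 2 + 1 = -1
C2: 2C, 1H, 1N → 0 − 1 + 1 = 0
C3: 2C, 2N → 0 + 2 = +2
C4: 3C, 1O → 0 + 1 = +1
C5: 2C, 2O → 0 + 2 = +2
3 carbons (C3, C4, C5) meet the condition.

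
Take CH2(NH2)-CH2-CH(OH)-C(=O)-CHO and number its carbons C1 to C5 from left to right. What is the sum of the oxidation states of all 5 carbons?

Tallying each carbon's bonds:
C1: 1C, 2H, 1N → 0 − 2 + 1 = -1
C2: 2C, 2H → 0 − 2 = -2
C3: 2C, 1H, 1O → 0 − 1 + 1 = 0
C4: 2C, 2O → 0 + 2 = +2
C5: 1C, 1H, 2O → 0 − 1 + 2 = +1
Sum = -1 − 2 + 0 + 2 + 1 = 0.

0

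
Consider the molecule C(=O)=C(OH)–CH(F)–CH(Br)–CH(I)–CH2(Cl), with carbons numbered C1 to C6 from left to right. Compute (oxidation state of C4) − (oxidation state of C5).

C4: 2C, 1H, 1Br → 0 − 1 + 1 = 0
C5: 2C, 1H, 1I → 0 − 1 + 1 = 0
Difference: 0 − (0) = 0.

0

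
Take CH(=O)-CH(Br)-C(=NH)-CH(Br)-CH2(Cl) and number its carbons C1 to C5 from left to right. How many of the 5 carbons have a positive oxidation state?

Assign +1 per bond to O/N/halogen, −1 per bond to H or an electropositive element, and 0 per bond to carbon. Tallying each carbon:
C1: 1C, 1H, 2O → 0 − 1 + 2 = +1
C2: 2C, 1H, 1Br → 0 − 1 + 1 = 0
C3: 2C, 2N → 0 + 2 = +2
C4: 2C, 1H, 1Br → 0 − 1 + 1 = 0
C5: 1C, 2H, 1Cl → 0 − 2 + 1 = -1
2 carbons (C1, C3) meet the condition.

2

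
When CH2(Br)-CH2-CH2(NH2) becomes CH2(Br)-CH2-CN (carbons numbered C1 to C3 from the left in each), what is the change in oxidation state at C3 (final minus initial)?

Before: C3 has 1 bond to C, 2 bonds to H, 1 bond to N → oxidation state -1.
After: C3 has 1 bond to C, 3 bonds to N → oxidation state +3.
Δ = +3 − (-1) = +4, so this is an oxidation at C3.

+4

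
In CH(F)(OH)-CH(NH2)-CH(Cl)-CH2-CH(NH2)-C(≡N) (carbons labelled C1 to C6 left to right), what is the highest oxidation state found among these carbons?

Tallying each carbon's bonds:
C1: 1C, 1H, 1O, 1F → 0 − 1 + 1 + 1 = +1
C2: 2C, 1H, 1N → 0 − 1 + 1 = 0
C3: 2C, 1H, 1Cl → 0 − 1 + 1 = 0
C4: 2C, 2H → 0 − 2 = -2
C5: 2C, 1H, 1N → 0 − 1 + 1 = 0
C6: 1C, 3N → 0 + 3 = +3
The highest value is +3.

+3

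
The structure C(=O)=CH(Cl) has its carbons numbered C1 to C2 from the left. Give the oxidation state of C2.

0

C2 has a double bond to C (2×0 = 0), one bond to Cl (+1), one bond to H (-1).
Oxidation state = 0 + 1 − 1 = 0.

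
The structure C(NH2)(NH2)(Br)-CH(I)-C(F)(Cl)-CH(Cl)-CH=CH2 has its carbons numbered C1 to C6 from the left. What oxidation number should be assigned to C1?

+3

C1 has one bond to C (0), one bond to N (+1), one bond to N (+1), one bond to Br (+1).
Oxidation state = 0 + 1 + 1 + 1 = +3.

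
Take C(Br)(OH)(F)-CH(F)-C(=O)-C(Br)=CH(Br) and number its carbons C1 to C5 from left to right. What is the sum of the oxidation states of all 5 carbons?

+6

Count +1 for every bond to an atom more electronegative than carbon and −1 for every bond to one less electronegative; C–C bonds are 0. Tallying each carbon:
C1: 1C, 1O, 1F, 1Br → 0 + 1 + 1 + 1 = +3
C2: 2C, 1H, 1F → 0 − 1 + 1 = 0
C3: 2C, 2O → 0 + 2 = +2
C4: 3C, 1Br → 0 + 1 = +1
C5: 2C, 1H, 1Br → 0 − 1 + 1 = 0
Sum = +3 + 0 + 2 + 1 + 0 = +6.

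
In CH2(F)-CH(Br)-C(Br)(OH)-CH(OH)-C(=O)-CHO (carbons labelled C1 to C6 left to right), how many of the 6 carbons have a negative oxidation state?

Bonds to more-electronegative neighbours contribute +1 each, bonds to H or metals contribute −1 each, and C–C bonds contribute 0. Tallying each carbon:
C1: 1C, 2H, 1F → 0 − 2 + 1 = -1
C2: 2C, 1H, 1Br → 0 − 1 + 1 = 0
C3: 2C, 1O, 1Br → 0 + 1 + 1 = +2
C4: 2C, 1H, 1O → 0 − 1 + 1 = 0
C5: 2C, 2O → 0 + 2 = +2
C6: 1C, 1H, 2O → 0 − 1 + 2 = +1
1 carbon (C1) meets the condition.

1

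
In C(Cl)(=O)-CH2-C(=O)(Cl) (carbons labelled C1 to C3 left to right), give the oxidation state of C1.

C1 has one bond to C (0), one bond to Cl (+1), a double bond to O (2×+1 = +2).
Oxidation state = 0 + 1 + 2 = +3.

+3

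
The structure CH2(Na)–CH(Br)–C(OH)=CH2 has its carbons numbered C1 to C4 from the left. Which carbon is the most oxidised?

C3

Tallying each carbon's bonds:
C1: 1C, 2H, 1Na → 0 − 2 − 1 = -3
C2: 2C, 1H, 1Br → 0 − 1 + 1 = 0
C3: 3C, 1O → 0 + 1 = +1
C4: 2C, 2H → 0 − 2 = -2
The most oxidised carbon is C3 at +1.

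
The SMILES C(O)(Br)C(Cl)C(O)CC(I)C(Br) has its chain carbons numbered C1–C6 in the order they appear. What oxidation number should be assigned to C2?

C2 has one bond to C (0), one bond to C (0), one bond to Cl (+1), one bond to H (-1).
Oxidation state = 0 + 0 + 1 − 1 = 0.

0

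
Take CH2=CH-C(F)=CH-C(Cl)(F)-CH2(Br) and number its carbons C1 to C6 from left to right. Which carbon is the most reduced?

Tallying each carbon's bonds:
C1: 2C, 2H → 0 − 2 = -2
C2: 3C, 1H → 0 − 1 = -1
C3: 3C, 1F → 0 + 1 = +1
C4: 3C, 1H → 0 − 1 = -1
C5: 2C, 1F, 1Cl → 0 + 1 + 1 = +2
C6: 1C, 2H, 1Br → 0 − 2 + 1 = -1
The most reduced carbon is C1 at -2.

C1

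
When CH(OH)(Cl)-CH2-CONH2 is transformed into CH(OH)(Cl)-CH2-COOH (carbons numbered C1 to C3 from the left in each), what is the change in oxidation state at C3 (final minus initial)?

0

Before: C3 has 1 bond to C, 2 bonds to O, 1 bond to N → oxidation state +3.
After: C3 has 1 bond to C, 3 bonds to O → oxidation state +3.
Δ = +3 − (+3) = 0, so no net redox change at C3.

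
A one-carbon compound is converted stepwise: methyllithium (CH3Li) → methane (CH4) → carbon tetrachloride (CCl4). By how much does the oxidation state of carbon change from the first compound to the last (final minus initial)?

Carbon oxidation states along the series — methyllithium: -4, methane: -4, carbon tetrachloride: +4.
Net change = +4 − (-4) = +8.

+8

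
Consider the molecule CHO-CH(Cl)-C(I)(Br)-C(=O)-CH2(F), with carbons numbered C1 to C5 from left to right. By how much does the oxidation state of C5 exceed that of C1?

-2

C5: 1C, 2H, 1F → 0 − 2 + 1 = -1
C1: 1C, 1H, 2O → 0 − 1 + 2 = +1
Difference: -1 − (+1) = -2.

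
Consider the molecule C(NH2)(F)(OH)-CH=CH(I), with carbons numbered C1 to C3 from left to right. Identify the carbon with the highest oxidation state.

Tallying each carbon's bonds:
C1: 1C, 1O, 1N, 1F → 0 + 1 + 1 + 1 = +3
C2: 3C, 1H → 0 − 1 = -1
C3: 2C, 1H, 1I → 0 − 1 + 1 = 0
The most oxidised carbon is C1 at +3.

C1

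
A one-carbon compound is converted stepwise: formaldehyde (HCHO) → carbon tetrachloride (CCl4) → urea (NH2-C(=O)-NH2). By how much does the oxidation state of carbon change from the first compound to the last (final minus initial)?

+4

Carbon oxidation states along the series — formaldehyde: 0, carbon tetrachloride: +4, urea: +4.
Net change = +4 − (0) = +4.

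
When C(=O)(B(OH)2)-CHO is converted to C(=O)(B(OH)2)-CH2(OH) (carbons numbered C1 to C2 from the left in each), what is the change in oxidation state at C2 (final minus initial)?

Before: C2 has 1 bond to C, 1 bond to H, 2 bonds to O → oxidation state +1.
After: C2 has 1 bond to C, 2 bonds to H, 1 bond to O → oxidation state -1.
Δ = -1 − (+1) = -2, so this is a reduction at C2.

-2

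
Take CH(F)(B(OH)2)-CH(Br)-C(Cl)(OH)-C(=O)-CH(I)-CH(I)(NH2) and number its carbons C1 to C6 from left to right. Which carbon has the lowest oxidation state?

Tallying each carbon's bonds:
C1: 1C, 1H, 1F, 1B → 0 − 1 + 1 − 1 = -1
C2: 2C, 1H, 1Br → 0 − 1 + 1 = 0
C3: 2C, 1O, 1Cl → 0 + 1 + 1 = +2
C4: 2C, 2O → 0 + 2 = +2
C5: 2C, 1H, 1I → 0 − 1 + 1 = 0
C6: 1C, 1H, 1N, 1I → 0 − 1 + 1 + 1 = +1
The most reduced carbon is C1 at -1.

C1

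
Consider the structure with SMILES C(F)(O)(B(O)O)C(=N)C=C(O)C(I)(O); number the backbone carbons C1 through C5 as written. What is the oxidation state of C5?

+1

C5 has one bond to C (0), one bond to H (-1), one bond to I (+1), one bond to O (+1).
Oxidation state = 0 − 1 + 1 + 1 = +1.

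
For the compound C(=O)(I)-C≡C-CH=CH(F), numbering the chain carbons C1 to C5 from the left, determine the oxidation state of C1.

C1 has one bond to C (0), a double bond to O (2×+1 = +2), one bond to I (+1).
Oxidation state = 0 + 2 + 1 = +3.

+3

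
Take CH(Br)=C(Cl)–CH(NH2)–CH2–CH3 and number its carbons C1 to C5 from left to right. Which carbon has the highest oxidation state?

Bonds to more-electronegative neighbours contribute +1 each, bonds to H or metals contribute −1 each, and C–C bonds contribute 0. Tallying each carbon:
C1: 2C, 1H, 1Br → 0 − 1 + 1 = 0
C2: 3C, 1Cl → 0 + 1 = +1
C3: 2C, 1H, 1N → 0 − 1 + 1 = 0
C4: 2C, 2H → 0 − 2 = -2
C5: 1C, 3H → 0 − 3 = -3
The most oxidised carbon is C2 at +1.

C2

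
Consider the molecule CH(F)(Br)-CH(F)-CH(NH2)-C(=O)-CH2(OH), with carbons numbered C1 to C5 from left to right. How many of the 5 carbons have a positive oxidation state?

2

Tallying each carbon's bonds:
C1: 1C, 1H, 1F, 1Br → 0 − 1 + 1 + 1 = +1
C2: 2C, 1H, 1F → 0 − 1 + 1 = 0
C3: 2C, 1H, 1N → 0 − 1 + 1 = 0
C4: 2C, 2O → 0 + 2 = +2
C5: 1C, 2H, 1O → 0 − 2 + 1 = -1
2 carbons (C1, C4) meet the condition.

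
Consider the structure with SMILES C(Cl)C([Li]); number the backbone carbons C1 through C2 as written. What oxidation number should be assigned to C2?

C2 has one bond to C (0), one bond to H (-1), one bond to Li (-1), one bond to H (-1).
Oxidation state = 0 − 1 − 1 − 1 = -3.

-3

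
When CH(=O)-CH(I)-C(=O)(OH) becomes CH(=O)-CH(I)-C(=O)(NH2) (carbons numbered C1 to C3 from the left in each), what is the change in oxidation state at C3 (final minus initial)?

Before: C3 has 1 bond to C, 3 bonds to O → oxidation state +3.
After: C3 has 1 bond to C, 2 bonds to O, 1 bond to N → oxidation state +3.
Δ = +3 − (+3) = 0, so no net redox change at C3.

0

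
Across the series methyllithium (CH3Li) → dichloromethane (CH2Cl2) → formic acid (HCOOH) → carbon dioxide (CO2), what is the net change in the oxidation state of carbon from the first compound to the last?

+8

Carbon oxidation states along the series — methyllithium: -4, dichloromethane: 0, formic acid: +2, carbon dioxide: +4.
Net change = +4 − (-4) = +8.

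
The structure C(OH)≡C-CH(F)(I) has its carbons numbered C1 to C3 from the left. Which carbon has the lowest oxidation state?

C2

Tallying each carbon's bonds:
C1: 3C, 1O → 0 + 1 = +1
C2: 4C → 0 = 0
C3: 1C, 1H, 1F, 1I → 0 − 1 + 1 + 1 = +1
The most reduced carbon is C2 at 0.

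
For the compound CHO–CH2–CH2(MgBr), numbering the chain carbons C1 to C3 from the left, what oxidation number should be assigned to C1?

Assign +1 per bond to O/N/halogen, −1 per bond to H or an electropositive element, and 0 per bond to carbon.
C1 has one bond to C (0), one bond to H (-1), a double bond to O (2×+1 = +2).
Oxidation state = 0 − 1 + 2 = +1.

+1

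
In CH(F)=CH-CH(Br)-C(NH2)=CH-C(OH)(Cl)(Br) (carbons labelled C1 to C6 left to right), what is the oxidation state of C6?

C6 has one bond to C (0), one bond to O (+1), one bond to Cl (+1), one bond to Br (+1).
Oxidation state = 0 + 1 + 1 + 1 = +3.

+3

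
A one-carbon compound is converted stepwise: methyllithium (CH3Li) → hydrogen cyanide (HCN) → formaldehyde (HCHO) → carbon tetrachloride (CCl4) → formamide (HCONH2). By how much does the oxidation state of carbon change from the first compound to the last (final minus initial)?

Carbon oxidation states along the series — methyllithium: -4, hydrogen cyanide: +2, formaldehyde: 0, carbon tetrachloride: +4, formamide: +2.
Net change = +2 − (-4) = +6.

+6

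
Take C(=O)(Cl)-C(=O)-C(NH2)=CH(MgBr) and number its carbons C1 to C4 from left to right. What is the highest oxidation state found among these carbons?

+3

Tallying each carbon's bonds:
C1: 1C, 2O, 1Cl → 0 + 2 + 1 = +3
C2: 2C, 2O → 0 + 2 = +2
C3: 3C, 1N → 0 + 1 = +1
C4: 2C, 1H, 1Mg → 0 − 1 − 1 = -2
The highest value is +3.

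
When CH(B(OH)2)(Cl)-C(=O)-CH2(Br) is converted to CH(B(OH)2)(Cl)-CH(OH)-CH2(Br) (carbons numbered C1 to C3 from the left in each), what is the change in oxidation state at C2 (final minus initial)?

-2

Before: C2 has 2 bonds to C, 2 bonds to O → oxidation state +2.
After: C2 has 2 bonds to C, 1 bond to H, 1 bond to O → oxidation state 0.
Δ = 0 − (+2) = -2, so this is a reduction at C2.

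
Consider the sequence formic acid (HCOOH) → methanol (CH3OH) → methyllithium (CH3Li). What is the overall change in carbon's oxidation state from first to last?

-6

Carbon oxidation states along the series — formic acid: +2, methanol: -2, methyllithium: -4.
Net change = -4 − (+2) = -6.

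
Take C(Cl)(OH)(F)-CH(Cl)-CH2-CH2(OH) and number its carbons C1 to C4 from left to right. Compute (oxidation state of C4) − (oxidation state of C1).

-4

C4: 1C, 2H, 1O → 0 − 2 + 1 = -1
C1: 1C, 1O, 1F, 1Cl → 0 + 1 + 1 + 1 = +3
Difference: -1 − (+3) = -4.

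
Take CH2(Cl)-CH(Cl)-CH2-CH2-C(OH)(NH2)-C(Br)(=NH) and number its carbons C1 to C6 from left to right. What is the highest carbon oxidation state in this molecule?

Tallying each carbon's bonds:
C1: 1C, 2H, 1Cl → 0 − 2 + 1 = -1
C2: 2C, 1H, 1Cl → 0 − 1 + 1 = 0
C3: 2C, 2H → 0 − 2 = -2
C4: 2C, 2H → 0 − 2 = -2
C5: 2C, 1O, 1N → 0 + 1 + 1 = +2
C6: 1C, 2N, 1Br → 0 + 2 + 1 = +3
The highest value is +3.

+3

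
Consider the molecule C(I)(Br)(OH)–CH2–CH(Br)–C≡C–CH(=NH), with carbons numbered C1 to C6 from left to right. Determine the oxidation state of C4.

Assign +1 per bond to O/N/halogen, −1 per bond to H or an electropositive element, and 0 per bond to carbon.
C4 has one bond to C (0), a triple bond to C (3×0 = 0).
Oxidation state = 0 + 0 = 0.

0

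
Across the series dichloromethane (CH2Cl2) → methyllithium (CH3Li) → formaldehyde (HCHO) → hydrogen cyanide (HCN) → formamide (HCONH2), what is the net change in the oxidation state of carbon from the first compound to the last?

Carbon oxidation states along the series — dichloromethane: 0, methyllithium: -4, formaldehyde: 0, hydrogen cyanide: +2, formamide: +2.
Net change = +2 − (0) = +2.

+2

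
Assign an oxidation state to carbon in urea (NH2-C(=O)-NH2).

Bonds to more-electronegative neighbours contribute +1 each, bonds to H or metals contribute −1 each, and C–C bonds contribute 0.
The carbon has one bond to N (+1), a double bond to O (2×+1 = +2), one bond to N (+1).
Oxidation state = +1 + 2 + 1 = +4.

+4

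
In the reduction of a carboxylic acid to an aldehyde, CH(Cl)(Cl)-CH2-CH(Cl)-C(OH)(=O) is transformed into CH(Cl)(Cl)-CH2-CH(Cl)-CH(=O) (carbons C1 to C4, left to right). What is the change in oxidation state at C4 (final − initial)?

Before: C4 has 1 bond to C, 3 bonds to O → oxidation state +3.
After: C4 has 1 bond to C, 1 bond to H, 2 bonds to O → oxidation state +1.
Δ = +1 − (+3) = -2, so this is a reduction at C4.

-2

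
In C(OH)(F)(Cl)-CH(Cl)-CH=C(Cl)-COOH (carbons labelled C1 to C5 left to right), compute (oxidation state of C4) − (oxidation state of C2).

+1

C4: 3C, 1Cl → 0 + 1 = +1
C2: 2C, 1H, 1Cl → 0 − 1 + 1 = 0
Difference: +1 − (0) = +1.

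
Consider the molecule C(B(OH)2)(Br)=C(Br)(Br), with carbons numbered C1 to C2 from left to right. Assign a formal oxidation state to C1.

0

C1 has a double bond to C (2×0 = 0), one bond to B (-1), one bond to Br (+1).
Oxidation state = 0 − 1 + 1 = 0.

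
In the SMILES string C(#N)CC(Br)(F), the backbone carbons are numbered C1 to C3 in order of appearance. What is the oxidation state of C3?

Bonds to more-electronegative neighbours contribute +1 each, bonds to H or metals contribute −1 each, and C–C bonds contribute 0.
C3 has one bond to C (0), one bond to Br (+1), one bond to H (-1), one bond to F (+1).
Oxidation state = 0 + 1 − 1 + 1 = +1.

+1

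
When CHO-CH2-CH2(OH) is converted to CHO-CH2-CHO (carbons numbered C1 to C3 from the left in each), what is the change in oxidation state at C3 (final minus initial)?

Before: C3 has 1 bond to C, 2 bonds to H, 1 bond to O → oxidation state -1.
After: C3 has 1 bond to C, 1 bond to H, 2 bonds to O → oxidation state +1.
Δ = +1 − (-1) = +2, so this is an oxidation at C3.

+2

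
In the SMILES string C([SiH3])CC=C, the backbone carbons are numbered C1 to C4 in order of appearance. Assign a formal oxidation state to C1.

-3

Bonds to more-electronegative neighbours contribute +1 each, bonds to H or metals contribute −1 each, and C–C bonds contribute 0.
C1 has one bond to C (0), one bond to H (-1), one bond to H (-1), one bond to Si (-1).
Oxidation state = 0 − 1 − 1 − 1 = -3.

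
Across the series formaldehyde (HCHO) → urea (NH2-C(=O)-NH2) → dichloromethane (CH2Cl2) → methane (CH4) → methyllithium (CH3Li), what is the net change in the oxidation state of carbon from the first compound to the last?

Carbon oxidation states along the series — formaldehyde: 0, urea: +4, dichloromethane: 0, methane: -4, methyllithium: -4.
Net change = -4 − (0) = -4.

-4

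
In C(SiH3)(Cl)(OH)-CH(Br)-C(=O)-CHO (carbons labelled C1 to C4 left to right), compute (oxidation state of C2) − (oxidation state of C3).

-2

C2: 2C, 1H, 1Br → 0 − 1 + 1 = 0
C3: 2C, 2O → 0 + 2 = +2
Difference: 0 − (+2) = -2.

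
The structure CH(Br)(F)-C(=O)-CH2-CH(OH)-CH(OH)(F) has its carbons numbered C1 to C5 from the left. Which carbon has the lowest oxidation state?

C3

Tallying each carbon's bonds:
C1: 1C, 1H, 1F, 1Br → 0 − 1 + 1 + 1 = +1
C2: 2C, 2O → 0 + 2 = +2
C3: 2C, 2H → 0 − 2 = -2
C4: 2C, 1H, 1O → 0 − 1 + 1 = 0
C5: 1C, 1H, 1O, 1F → 0 − 1 + 1 + 1 = +1
The most reduced carbon is C3 at -2.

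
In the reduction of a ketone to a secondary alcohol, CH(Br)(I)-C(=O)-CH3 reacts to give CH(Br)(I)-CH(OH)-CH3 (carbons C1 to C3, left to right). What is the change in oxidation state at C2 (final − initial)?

Before: C2 has 2 bonds to C, 2 bonds to O → oxidation state +2.
After: C2 has 2 bonds to C, 1 bond to H, 1 bond to O → oxidation state 0.
Δ = 0 − (+2) = -2, so this is a reduction at C2.

-2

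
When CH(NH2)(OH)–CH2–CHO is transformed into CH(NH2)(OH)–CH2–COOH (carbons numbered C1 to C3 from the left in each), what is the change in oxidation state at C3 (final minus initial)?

+2

Before: C3 has 1 bond to C, 1 bond to H, 2 bonds to O → oxidation state +1.
After: C3 has 1 bond to C, 3 bonds to O → oxidation state +3.
Δ = +3 − (+1) = +2, so this is an oxidation at C3.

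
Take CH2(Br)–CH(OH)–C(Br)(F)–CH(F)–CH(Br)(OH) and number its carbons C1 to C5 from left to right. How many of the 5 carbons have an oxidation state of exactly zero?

2

Assign +1 per bond to O/N/halogen, −1 per bond to H or an electropositive element, and 0 per bond to carbon. Tallying each carbon:
C1: 1C, 2H, 1Br → 0 − 2 + 1 = -1
C2: 2C, 1H, 1O → 0 − 1 + 1 = 0
C3: 2C, 1F, 1Br → 0 + 1 + 1 = +2
C4: 2C, 1H, 1F → 0 − 1 + 1 = 0
C5: 1C, 1H, 1O, 1Br → 0 − 1 + 1 + 1 = +1
2 carbons (C2, C4) meet the condition.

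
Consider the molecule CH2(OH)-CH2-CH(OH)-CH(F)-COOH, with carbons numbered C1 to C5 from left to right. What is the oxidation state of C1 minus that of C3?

-1

C1: 1C, 2H, 1O → 0 − 2 + 1 = -1
C3: 2C, 1H, 1O → 0 − 1 + 1 = 0
Difference: -1 − (0) = -1.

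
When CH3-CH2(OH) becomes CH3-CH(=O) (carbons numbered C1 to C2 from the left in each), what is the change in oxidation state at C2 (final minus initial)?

+2

Before: C2 has 1 bond to C, 2 bonds to H, 1 bond to O → oxidation state -1.
After: C2 has 1 bond to C, 1 bond to H, 2 bonds to O → oxidation state +1.
Δ = +1 − (-1) = +2, so this is an oxidation at C2.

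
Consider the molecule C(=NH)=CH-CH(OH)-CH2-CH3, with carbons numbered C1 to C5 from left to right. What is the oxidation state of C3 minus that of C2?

C3: 2C, 1H, 1O → 0 − 1 + 1 = 0
C2: 3C, 1H → 0 − 1 = -1
Difference: 0 − (-1) = +1.

+1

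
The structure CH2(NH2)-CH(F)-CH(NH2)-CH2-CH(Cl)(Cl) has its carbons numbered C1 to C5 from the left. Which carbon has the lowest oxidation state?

Bonds to more-electronegative neighbours contribute +1 each, bonds to H or metals contribute −1 each, and C–C bonds contribute 0. Tallying each carbon:
C1: 1C, 2H, 1N → 0 − 2 + 1 = -1
C2: 2C, 1H, 1F → 0 − 1 + 1 = 0
C3: 2C, 1H, 1N → 0 − 1 + 1 = 0
C4: 2C, 2H → 0 − 2 = -2
C5: 1C, 1H, 2Cl → 0 − 1 + 2 = +1
The most reduced carbon is C4 at -2.

C4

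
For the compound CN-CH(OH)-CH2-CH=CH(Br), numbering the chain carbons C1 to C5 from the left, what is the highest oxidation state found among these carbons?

Bonds to more-electronegative neighbours contribute +1 each, bonds to H or metals contribute −1 each, and C–C bonds contribute 0. Tallying each carbon:
C1: 1C, 3N → 0 + 3 = +3
C2: 2C, 1H, 1O → 0 − 1 + 1 = 0
C3: 2C, 2H → 0 − 2 = -2
C4: 3C, 1H → 0 − 1 = -1
C5: 2C, 1H, 1Br → 0 − 1 + 1 = 0
The highest value is +3.

+3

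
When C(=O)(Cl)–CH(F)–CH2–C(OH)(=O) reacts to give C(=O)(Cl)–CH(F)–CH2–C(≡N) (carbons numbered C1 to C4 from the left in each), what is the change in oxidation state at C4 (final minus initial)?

0

Before: C4 has 1 bond to C, 3 bonds to O → oxidation state +3.
After: C4 has 1 bond to C, 3 bonds to N → oxidation state +3.
Δ = +3 − (+3) = 0, so no net redox change at C4.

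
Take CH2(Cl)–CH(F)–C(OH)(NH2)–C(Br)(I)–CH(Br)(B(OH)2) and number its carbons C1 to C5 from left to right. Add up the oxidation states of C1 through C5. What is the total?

+2

Count +1 for every bond to an atom more electronegative than carbon and −1 for every bond to one less electronegative; C–C bonds are 0. Tallying each carbon:
C1: 1C, 2H, 1Cl → 0 − 2 + 1 = -1
C2: 2C, 1H, 1F → 0 − 1 + 1 = 0
C3: 2C, 1O, 1N → 0 + 1 + 1 = +2
C4: 2C, 1Br, 1I → 0 + 1 + 1 = +2
C5: 1C, 1H, 1Br, 1B → 0 − 1 + 1 − 1 = -1
Sum = -1 + 0 + 2 + 2 − 1 = +2.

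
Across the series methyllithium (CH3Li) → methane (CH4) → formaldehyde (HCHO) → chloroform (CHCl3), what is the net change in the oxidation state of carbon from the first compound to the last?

+6

Carbon oxidation states along the series — methyllithium: -4, methane: -4, formaldehyde: 0, chloroform: +2.
Net change = +2 − (-4) = +6.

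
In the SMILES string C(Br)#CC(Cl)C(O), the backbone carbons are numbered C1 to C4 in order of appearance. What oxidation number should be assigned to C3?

0

Bonds to more-electronegative neighbours contribute +1 each, bonds to H or metals contribute −1 each, and C–C bonds contribute 0.
C3 has one bond to C (0), one bond to C (0), one bond to H (-1), one bond to Cl (+1).
Oxidation state = 0 + 0 − 1 + 1 = 0.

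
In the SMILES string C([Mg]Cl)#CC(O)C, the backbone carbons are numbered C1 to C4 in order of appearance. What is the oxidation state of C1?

-1

Count +1 for every bond to an atom more electronegative than carbon and −1 for every bond to one less electronegative; C–C bonds are 0.
C1 has a triple bond to C (3×0 = 0), one bond to Mg (-1).
Oxidation state = 0 − 1 = -1.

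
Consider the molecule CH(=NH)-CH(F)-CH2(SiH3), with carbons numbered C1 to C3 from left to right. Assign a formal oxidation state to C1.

+1

Count +1 for every bond to an atom more electronegative than carbon and −1 for every bond to one less electronegative; C–C bonds are 0.
C1 has one bond to C (0), one bond to H (-1), a double bond to N (2×+1 = +2).
Oxidation state = 0 − 1 + 2 = +1.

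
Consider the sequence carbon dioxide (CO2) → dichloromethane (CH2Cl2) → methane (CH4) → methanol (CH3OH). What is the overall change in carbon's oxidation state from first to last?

Carbon oxidation states along the series — carbon dioxide: +4, dichloromethane: 0, methane: -4, methanol: -2.
Net change = -2 − (+4) = -6.

-6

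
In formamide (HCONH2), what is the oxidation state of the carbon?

Assign +1 per bond to O/N/halogen, −1 per bond to H or an electropositive element, and 0 per bond to carbon.
The carbon has one bond to H (-1), a double bond to O (2×+1 = +2), one bond to N (+1).
Oxidation state = -1 + 2 + 1 = +2.

+2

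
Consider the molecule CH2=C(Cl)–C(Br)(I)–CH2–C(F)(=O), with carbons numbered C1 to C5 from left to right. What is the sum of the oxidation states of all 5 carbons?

+2

Tallying each carbon's bonds:
C1: 2C, 2H → 0 − 2 = -2
C2: 3C, 1Cl → 0 + 1 = +1
C3: 2C, 1Br, 1I → 0 + 1 + 1 = +2
C4: 2C, 2H → 0 − 2 = -2
C5: 1C, 2O, 1F → 0 + 2 + 1 = +3
Sum = -2 + 1 + 2 − 2 + 3 = +2.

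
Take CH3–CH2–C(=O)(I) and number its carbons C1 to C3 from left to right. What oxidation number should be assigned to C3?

+3

Assign +1 per bond to O/N/halogen, −1 per bond to H or an electropositive element, and 0 per bond to carbon.
C3 has one bond to C (0), a double bond to O (2×+1 = +2), one bond to I (+1).
Oxidation state = 0 + 2 + 1 = +3.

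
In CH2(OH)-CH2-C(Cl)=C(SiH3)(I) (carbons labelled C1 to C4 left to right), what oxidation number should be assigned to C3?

C3 has one bond to C (0), a double bond to C (2×0 = 0), one bond to Cl (+1).
Oxidation state = 0 + 0 + 1 = +1.

+1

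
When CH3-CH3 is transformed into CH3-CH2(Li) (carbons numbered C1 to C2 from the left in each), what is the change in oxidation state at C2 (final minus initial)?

0

Before: C2 has 1 bond to C, 3 bonds to H → oxidation state -3.
After: C2 has 1 bond to C, 2 bonds to H, 1 bond to Li → oxidation state -3.
Δ = -3 − (-3) = 0, so no net redox change at C2.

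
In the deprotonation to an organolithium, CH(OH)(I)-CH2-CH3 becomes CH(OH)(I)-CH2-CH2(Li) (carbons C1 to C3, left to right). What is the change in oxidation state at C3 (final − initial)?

Before: C3 has 1 bond to C, 3 bonds to H → oxidation state -3.
After: C3 has 1 bond to C, 2 bonds to H, 1 bond to Li → oxidation state -3.
Δ = -3 − (-3) = 0, so no net redox change at C3.

0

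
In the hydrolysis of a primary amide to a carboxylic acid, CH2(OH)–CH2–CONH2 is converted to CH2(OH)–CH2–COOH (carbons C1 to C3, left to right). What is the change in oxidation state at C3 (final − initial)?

0

Before: C3 has 1 bond to C, 2 bonds to O, 1 bond to N → oxidation state +3.
After: C3 has 1 bond to C, 3 bonds to O → oxidation state +3.
Δ = +3 − (+3) = 0, so no net redox change at C3.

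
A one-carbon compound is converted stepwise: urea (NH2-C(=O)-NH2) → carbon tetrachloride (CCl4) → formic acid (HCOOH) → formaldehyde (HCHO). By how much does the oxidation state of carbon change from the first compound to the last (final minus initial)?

Carbon oxidation states along the series — urea: +4, carbon tetrachloride: +4, formic acid: +2, formaldehyde: 0.
Net change = 0 − (+4) = -4.

-4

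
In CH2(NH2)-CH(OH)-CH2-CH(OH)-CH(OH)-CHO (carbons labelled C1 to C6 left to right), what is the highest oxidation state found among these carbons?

+1

Tallying each carbon's bonds:
C1: 1C, 2H, 1N → 0 − 2 + 1 = -1
C2: 2C, 1H, 1O → 0 − 1 + 1 = 0
C3: 2C, 2H → 0 − 2 = -2
C4: 2C, 1H, 1O → 0 − 1 + 1 = 0
C5: 2C, 1H, 1O → 0 − 1 + 1 = 0
C6: 1C, 1H, 2O → 0 − 1 + 2 = +1
The highest value is +1.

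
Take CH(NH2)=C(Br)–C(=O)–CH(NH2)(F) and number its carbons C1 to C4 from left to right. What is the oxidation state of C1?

C1 has a double bond to C (2×0 = 0), one bond to N (+1), one bond to H (-1).
Oxidation state = 0 + 1 − 1 = 0.

0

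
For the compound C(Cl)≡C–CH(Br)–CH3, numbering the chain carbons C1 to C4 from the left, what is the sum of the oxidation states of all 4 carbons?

Tallying each carbon's bonds:
C1: 3C, 1Cl → 0 + 1 = +1
C2: 4C → 0 = 0
C3: 2C, 1H, 1Br → 0 − 1 + 1 = 0
C4: 1C, 3H → 0 − 3 = -3
Sum = +1 + 0 + 0 − 3 = -2.

-2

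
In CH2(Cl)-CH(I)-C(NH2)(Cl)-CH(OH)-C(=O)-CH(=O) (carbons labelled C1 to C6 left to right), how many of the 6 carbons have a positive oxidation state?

3

Tallying each carbon's bonds:
C1: 1C, 2H, 1Cl → 0 − 2 + 1 = -1
C2: 2C, 1H, 1I → 0 − 1 + 1 = 0
C3: 2C, 1N, 1Cl → 0 + 1 + 1 = +2
C4: 2C, 1H, 1O → 0 − 1 + 1 = 0
C5: 2C, 2O → 0 + 2 = +2
C6: 1C, 1H, 2O → 0 − 1 + 2 = +1
3 carbons (C3, C5, C6) meet the condition.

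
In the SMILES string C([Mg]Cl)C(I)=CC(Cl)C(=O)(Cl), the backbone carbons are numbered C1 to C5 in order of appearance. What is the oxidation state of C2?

+1

Count +1 for every bond to an atom more electronegative than carbon and −1 for every bond to one less electronegative; C–C bonds are 0.
C2 has one bond to C (0), a double bond to C (2×0 = 0), one bond to I (+1).
Oxidation state = 0 + 0 + 1 = +1.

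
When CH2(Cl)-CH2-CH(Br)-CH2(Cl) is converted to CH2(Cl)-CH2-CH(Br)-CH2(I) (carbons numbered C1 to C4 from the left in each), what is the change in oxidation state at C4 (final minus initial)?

0

Before: C4 has 1 bond to C, 2 bonds to H, 1 bond to Cl → oxidation state -1.
After: C4 has 1 bond to C, 2 bonds to H, 1 bond to I → oxidation state -1.
Δ = -1 − (-1) = 0, so no net redox change at C4.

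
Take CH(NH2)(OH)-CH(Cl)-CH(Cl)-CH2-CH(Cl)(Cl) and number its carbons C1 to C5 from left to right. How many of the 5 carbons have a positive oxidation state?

Bonds to more-electronegative neighbours contribute +1 each, bonds to H or metals contribute −1 each, and C–C bonds contribute 0. Tallying each carbon:
C1: 1C, 1H, 1O, 1N → 0 − 1 + 1 + 1 = +1
C2: 2C, 1H, 1Cl → 0 − 1 + 1 = 0
C3: 2C, 1H, 1Cl → 0 − 1 + 1 = 0
C4: 2C, 2H → 0 − 2 = -2
C5: 1C, 1H, 2Cl → 0 − 1 + 2 = +1
2 carbons (C1, C5) meet the condition.

2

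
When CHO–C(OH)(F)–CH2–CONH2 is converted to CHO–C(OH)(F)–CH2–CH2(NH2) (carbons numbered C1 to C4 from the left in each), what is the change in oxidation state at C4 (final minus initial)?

Before: C4 has 1 bond to C, 2 bonds to O, 1 bond to N → oxidation state +3.
After: C4 has 1 bond to C, 2 bonds to H, 1 bond to N → oxidation state -1.
Δ = -1 − (+3) = -4, so this is a reduction at C4.

-4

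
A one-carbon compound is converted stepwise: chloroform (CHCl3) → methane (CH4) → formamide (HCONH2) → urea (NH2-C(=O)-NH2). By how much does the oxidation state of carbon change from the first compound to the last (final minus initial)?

+2

Carbon oxidation states along the series — chloroform: +2, methane: -4, formamide: +2, urea: +4.
Net change = +4 − (+2) = +2.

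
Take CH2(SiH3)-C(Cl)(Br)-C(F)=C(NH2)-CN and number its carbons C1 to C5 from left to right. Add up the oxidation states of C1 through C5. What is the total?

+4

Bonds to more-electronegative neighbours contribute +1 each, bonds to H or metals contribute −1 each, and C–C bonds contribute 0. Tallying each carbon:
C1: 1C, 2H, 1Si → 0 − 2 − 1 = -3
C2: 2C, 1Cl, 1Br → 0 + 1 + 1 = +2
C3: 3C, 1F → 0 + 1 = +1
C4: 3C, 1N → 0 + 1 = +1
C5: 1C, 3N → 0 + 3 = +3
Sum = -3 + 2 + 1 + 1 + 3 = +4.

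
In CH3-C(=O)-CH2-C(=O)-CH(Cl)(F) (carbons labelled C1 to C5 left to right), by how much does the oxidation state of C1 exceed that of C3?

C1: 1C, 3H → 0 − 3 = -3
C3: 2C, 2H → 0 − 2 = -2
Difference: -3 − (-2) = -1.

-1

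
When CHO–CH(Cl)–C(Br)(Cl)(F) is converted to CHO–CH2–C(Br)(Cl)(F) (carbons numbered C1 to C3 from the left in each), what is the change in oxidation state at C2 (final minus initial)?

Before: C2 has 2 bonds to C, 1 bond to H, 1 bond to Cl → oxidation state 0.
After: C2 has 2 bonds to C, 2 bonds to H → oxidation state -2.
Δ = -2 − (0) = -2, so this is a reduction at C2.

-2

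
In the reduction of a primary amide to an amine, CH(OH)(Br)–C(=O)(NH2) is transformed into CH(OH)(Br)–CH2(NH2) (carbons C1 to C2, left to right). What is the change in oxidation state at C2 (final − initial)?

-4

Before: C2 has 1 bond to C, 2 bonds to O, 1 bond to N → oxidation state +3.
After: C2 has 1 bond to C, 2 bonds to H, 1 bond to N → oxidation state -1.
Δ = -1 − (+3) = -4, so this is a reduction at C2.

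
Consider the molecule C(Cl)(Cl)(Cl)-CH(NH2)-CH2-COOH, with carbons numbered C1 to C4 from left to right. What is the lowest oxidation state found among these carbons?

-2

Tallying each carbon's bonds:
C1: 1C, 3Cl → 0 + 3 = +3
C2: 2C, 1H, 1N → 0 − 1 + 1 = 0
C3: 2C, 2H → 0 − 2 = -2
C4: 1C, 3O → 0 + 3 = +3
The lowest value is -2.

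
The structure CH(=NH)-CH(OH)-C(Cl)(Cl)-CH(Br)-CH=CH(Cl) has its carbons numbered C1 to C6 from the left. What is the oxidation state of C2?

0

C2 has one bond to C (0), one bond to C (0), one bond to H (-1), one bond to O (+1).
Oxidation state = 0 + 0 − 1 + 1 = 0.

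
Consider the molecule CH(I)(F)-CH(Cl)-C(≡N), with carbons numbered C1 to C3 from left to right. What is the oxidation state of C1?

Assign +1 per bond to O/N/halogen, −1 per bond to H or an electropositive element, and 0 per bond to carbon.
C1 has one bond to C (0), one bond to I (+1), one bond to F (+1), one bond to H (-1).
Oxidation state = 0 + 1 + 1 − 1 = +1.

+1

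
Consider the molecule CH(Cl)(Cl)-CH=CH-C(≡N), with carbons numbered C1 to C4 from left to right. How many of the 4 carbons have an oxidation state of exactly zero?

Tallying each carbon's bonds:
C1: 1C, 1H, 2Cl → 0 − 1 + 2 = +1
C2: 3C, 1H → 0 − 1 = -1
C3: 3C, 1H → 0 − 1 = -1
C4: 1C, 3N → 0 + 3 = +3
0 carbons meet the condition.

0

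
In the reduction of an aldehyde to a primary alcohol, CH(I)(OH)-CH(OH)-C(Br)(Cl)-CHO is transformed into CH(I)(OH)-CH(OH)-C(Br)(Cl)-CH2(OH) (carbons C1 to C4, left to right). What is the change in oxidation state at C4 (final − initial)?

Before: C4 has 1 bond to C, 1 bond to H, 2 bonds to O → oxidation state +1.
After: C4 has 1 bond to C, 2 bonds to H, 1 bond to O → oxidation state -1.
Δ = -1 − (+1) = -2, so this is a reduction at C4.

-2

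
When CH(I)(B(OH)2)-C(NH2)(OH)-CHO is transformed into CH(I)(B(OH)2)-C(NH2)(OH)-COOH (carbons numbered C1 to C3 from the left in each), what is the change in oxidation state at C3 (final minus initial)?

Before: C3 has 1 bond to C, 1 bond to H, 2 bonds to O → oxidation state +1.
After: C3 has 1 bond to C, 3 bonds to O → oxidation state +3.
Δ = +3 − (+1) = +2, so this is an oxidation at C3.

+2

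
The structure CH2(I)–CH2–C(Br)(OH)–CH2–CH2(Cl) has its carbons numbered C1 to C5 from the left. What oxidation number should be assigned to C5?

C5 has one bond to C (0), one bond to H (-1), one bond to H (-1), one bond to Cl (+1).
Oxidation state = 0 − 1 − 1 + 1 = -1.

-1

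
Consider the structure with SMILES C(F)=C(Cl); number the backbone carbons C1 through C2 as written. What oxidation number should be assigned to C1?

Assign +1 per bond to O/N/halogen, −1 per bond to H or an electropositive element, and 0 per bond to carbon.
C1 has a double bond to C (2×0 = 0), one bond to H (-1), one bond to F (+1).
Oxidation state = 0 − 1 + 1 = 0.

0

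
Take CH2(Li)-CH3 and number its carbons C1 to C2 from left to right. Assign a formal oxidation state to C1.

C1 has one bond to C (0), one bond to H (-1), one bond to Li (-1), one bond to H (-1).
Oxidation state = 0 − 1 − 1 − 1 = -3.

-3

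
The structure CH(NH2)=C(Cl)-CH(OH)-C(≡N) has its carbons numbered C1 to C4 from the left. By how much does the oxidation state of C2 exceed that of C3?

C2: 3C, 1Cl → 0 + 1 = +1
C3: 2C, 1H, 1O → 0 − 1 + 1 = 0
Difference: +1 − (0) = +1.

+1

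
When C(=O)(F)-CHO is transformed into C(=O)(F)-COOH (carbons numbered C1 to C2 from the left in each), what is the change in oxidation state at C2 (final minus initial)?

Before: C2 has 1 bond to C, 1 bond to H, 2 bonds to O → oxidation state +1.
After: C2 has 1 bond to C, 3 bonds to O → oxidation state +3.
Δ = +3 − (+1) = +2, so this is an oxidation at C2.

+2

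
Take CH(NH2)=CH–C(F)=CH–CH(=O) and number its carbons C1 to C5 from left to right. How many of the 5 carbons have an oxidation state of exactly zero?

Tallying each carbon's bonds:
C1: 2C, 1H, 1N → 0 − 1 + 1 = 0
C2: 3C, 1H → 0 − 1 = -1
C3: 3C, 1F → 0 + 1 = +1
C4: 3C, 1H → 0 − 1 = -1
C5: 1C, 1H, 2O → 0 − 1 + 2 = +1
1 carbon (C1) meets the condition.

1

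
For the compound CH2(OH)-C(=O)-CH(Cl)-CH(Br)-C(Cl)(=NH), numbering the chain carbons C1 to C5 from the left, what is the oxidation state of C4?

Assign +1 per bond to O/N/halogen, −1 per bond to H or an electropositive element, and 0 per bond to carbon.
C4 has one bond to C (0), one bond to C (0), one bond to Br (+1), one bond to H (-1).
Oxidation state = 0 + 0 + 1 − 1 = 0.

0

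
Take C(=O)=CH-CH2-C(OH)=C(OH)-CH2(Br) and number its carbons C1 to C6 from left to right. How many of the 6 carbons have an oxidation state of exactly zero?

Tallying each carbon's bonds:
C1: 2C, 2O → 0 + 2 = +2
C2: 3C, 1H → 0 − 1 = -1
C3: 2C, 2H → 0 − 2 = -2
C4: 3C, 1O → 0 + 1 = +1
C5: 3C, 1O → 0 + 1 = +1
C6: 1C, 2H, 1Br → 0 − 2 + 1 = -1
0 carbons meet the condition.

0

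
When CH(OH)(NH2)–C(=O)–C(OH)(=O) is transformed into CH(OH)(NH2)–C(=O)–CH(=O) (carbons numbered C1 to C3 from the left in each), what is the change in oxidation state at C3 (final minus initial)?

-2

Before: C3 has 1 bond to C, 3 bonds to O → oxidation state +3.
After: C3 has 1 bond to C, 1 bond to H, 2 bonds to O → oxidation state +1.
Δ = +1 − (+3) = -2, so this is a reduction at C3.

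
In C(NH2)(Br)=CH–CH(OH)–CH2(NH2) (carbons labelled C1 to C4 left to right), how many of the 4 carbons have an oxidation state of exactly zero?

Count +1 for every bond to an atom more electronegative than carbon and −1 for every bond to one less electronegative; C–C bonds are 0. Tallying each carbon:
C1: 2C, 1N, 1Br → 0 + 1 + 1 = +2
C2: 3C, 1H → 0 − 1 = -1
C3: 2C, 1H, 1O → 0 − 1 + 1 = 0
C4: 1C, 2H, 1N → 0 − 2 + 1 = -1
1 carbon (C3) meets the condition.

1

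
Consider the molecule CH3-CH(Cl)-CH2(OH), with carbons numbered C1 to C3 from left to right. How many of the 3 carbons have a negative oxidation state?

2

Bonds to more-electronegative neighbours contribute +1 each, bonds to H or metals contribute −1 each, and C–C bonds contribute 0. Tallying each carbon:
C1: 1C, 3H → 0 − 3 = -3
C2: 2C, 1H, 1Cl → 0 − 1 + 1 = 0
C3: 1C, 2H, 1O → 0 − 2 + 1 = -1
2 carbons (C1, C3) meet the condition.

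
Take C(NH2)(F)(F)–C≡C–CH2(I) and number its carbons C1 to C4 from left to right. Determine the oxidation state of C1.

Bonds to more-electronegative neighbours contribute +1 each, bonds to H or metals contribute −1 each, and C–C bonds contribute 0.
C1 has one bond to C (0), one bond to N (+1), one bond to F (+1), one bond to F (+1).
Oxidation state = 0 + 1 + 1 + 1 = +3.

+3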